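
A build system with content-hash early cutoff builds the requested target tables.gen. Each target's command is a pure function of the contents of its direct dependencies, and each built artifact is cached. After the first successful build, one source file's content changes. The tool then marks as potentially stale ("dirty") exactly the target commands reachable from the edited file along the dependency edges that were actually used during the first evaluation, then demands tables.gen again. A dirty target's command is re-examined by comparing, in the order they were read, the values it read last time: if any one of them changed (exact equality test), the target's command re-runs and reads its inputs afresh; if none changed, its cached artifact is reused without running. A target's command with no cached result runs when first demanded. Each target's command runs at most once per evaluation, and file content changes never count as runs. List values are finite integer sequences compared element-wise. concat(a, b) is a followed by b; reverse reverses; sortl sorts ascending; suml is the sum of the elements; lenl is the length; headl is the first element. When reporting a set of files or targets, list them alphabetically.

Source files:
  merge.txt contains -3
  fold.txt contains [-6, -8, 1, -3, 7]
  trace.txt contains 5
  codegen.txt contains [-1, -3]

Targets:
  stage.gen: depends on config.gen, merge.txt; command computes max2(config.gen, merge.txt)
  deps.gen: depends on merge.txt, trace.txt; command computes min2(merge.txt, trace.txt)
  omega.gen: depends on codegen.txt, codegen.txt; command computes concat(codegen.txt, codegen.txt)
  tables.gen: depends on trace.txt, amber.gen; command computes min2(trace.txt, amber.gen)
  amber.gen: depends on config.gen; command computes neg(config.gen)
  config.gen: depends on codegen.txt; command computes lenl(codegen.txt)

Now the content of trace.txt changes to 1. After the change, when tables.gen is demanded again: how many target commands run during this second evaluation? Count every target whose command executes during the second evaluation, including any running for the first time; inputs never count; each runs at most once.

First evaluation (everything demanded from the output):
  config.gen = lenl([-1, -3]) = 2
  amber.gen = neg(2) = -2
  tables.gen = min2(5, -2) = -2

Propagation after the edit:
  tables.gen: runs — trace.txt 5->1; result -2 (same value as before).

Target commands that run: tables.gen — 1 in total.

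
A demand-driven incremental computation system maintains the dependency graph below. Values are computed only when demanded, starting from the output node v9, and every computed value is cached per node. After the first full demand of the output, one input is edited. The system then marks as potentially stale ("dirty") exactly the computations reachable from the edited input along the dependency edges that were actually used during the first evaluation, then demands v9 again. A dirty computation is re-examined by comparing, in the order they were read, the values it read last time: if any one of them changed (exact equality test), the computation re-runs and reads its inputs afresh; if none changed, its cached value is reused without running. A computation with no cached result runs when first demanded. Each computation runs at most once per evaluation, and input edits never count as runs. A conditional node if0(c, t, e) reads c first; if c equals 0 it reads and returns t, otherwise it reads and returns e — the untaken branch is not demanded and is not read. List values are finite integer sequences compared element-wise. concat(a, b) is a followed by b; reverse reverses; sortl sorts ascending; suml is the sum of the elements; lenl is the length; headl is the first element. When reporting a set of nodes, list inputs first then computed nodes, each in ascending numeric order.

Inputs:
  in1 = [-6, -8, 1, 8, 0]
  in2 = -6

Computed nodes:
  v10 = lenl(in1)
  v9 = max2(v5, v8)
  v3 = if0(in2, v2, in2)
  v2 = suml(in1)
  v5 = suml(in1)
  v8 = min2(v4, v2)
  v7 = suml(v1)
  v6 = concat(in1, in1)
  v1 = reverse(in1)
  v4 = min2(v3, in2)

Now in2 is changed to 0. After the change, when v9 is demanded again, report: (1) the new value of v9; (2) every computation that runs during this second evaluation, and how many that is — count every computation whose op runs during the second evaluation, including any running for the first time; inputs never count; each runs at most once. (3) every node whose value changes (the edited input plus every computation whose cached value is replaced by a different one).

New value of v9: -5.
Computations that run: v3, v4, v8, v9 — 4 in total.
Values that change: in2, v3, v4, v8.

First evaluation (everything demanded from the output):
  v2 = suml([-6, -8, 1, 8, 0]) = -5
  v3 = if0(in2=-6 -> else branch in2) = -6
  v4 = min2(-6, -6) = -6
  v5 = suml([-6, -8, 1, 8, 0]) = -5
  v8 = min2(-6, -5) = -6
  v9 = max2(-5, -6) = -5

Propagation after the edit:
  v3: runs — in2 -6->0; in2 -6->0; result -5.
  v4: runs — v3 -6->-5; in2 -6->0; result -5.
  v8: runs — v4 -6->-5; result -5.
  v9: runs — v8 -6->-5; result -5 (same value as before).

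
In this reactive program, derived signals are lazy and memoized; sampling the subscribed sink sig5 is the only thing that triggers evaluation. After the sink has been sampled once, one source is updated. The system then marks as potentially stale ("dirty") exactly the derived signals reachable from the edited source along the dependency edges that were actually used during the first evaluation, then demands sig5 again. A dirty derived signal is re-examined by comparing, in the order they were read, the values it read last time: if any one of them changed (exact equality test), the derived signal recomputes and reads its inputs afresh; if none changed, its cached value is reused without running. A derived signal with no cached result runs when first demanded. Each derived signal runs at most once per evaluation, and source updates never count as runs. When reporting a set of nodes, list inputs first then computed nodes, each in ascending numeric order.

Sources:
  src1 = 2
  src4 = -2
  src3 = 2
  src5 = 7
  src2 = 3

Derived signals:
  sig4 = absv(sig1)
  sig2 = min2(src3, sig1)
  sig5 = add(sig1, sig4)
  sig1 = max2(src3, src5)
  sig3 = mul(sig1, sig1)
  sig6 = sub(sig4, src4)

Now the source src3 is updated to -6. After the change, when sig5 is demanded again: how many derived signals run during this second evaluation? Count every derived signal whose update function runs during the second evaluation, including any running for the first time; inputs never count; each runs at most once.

First demand of the output computes:
  sig1 = max2(2, 7) = 7
  sig4 = absv(7) = 7
  sig5 = add(7, 7) = 14

After the edit, cleaning proceeds:
  sig1: a read changed (src3 2->-6) — executes, giving 7 — identical to its old value.
  sig4: dirty, but its reads are unchanged (sig1 unchanged); cached 7 stands.
  sig5: dirty, but its reads are unchanged (sig1 unchanged, sig4 unchanged); cached 14 stands.

Note the absorption at sig1: it re-runs yet its value is the same, leaving the output's value untouched.

1 derived signals run: sig1.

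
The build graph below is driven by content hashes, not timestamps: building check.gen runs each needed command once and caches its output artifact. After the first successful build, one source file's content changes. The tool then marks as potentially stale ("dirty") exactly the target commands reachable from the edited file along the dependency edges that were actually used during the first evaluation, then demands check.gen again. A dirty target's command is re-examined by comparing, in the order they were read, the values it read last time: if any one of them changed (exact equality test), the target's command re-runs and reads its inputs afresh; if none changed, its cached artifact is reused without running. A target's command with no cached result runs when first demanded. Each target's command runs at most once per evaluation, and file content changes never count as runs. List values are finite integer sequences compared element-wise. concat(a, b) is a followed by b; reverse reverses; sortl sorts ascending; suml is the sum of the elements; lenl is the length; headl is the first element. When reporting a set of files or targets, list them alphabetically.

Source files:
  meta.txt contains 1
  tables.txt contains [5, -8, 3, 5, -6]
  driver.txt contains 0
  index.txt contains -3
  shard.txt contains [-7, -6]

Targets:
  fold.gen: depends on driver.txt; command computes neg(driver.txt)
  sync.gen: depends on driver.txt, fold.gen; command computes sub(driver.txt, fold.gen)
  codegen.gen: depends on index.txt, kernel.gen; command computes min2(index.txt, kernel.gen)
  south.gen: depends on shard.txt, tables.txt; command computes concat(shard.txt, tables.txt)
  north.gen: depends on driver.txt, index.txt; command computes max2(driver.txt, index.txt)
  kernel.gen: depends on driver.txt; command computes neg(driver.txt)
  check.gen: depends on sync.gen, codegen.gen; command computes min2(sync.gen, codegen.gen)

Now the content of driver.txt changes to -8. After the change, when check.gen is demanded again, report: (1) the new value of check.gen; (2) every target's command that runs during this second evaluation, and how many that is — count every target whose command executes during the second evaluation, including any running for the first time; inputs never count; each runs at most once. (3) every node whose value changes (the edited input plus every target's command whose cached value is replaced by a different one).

Initial pass — values computed on the first demand:
  fold.gen = neg(0) = 0
  kernel.gen = neg(0) = 0
  codegen.gen = min2(-3, 0) = -3
  sync.gen = sub(0, 0) = 0
  check.gen = min2(0, -3) = -3

Second demand — change propagation:
  fold.gen: re-runs because driver.txt 0->-8; new result 8.
  kernel.gen: re-runs because driver.txt 0->-8; new result 8.
  codegen.gen: re-runs because kernel.gen 0->8; new result -3 (unchanged).
  sync.gen: re-runs because driver.txt 0->-8; fold.gen 0->8; new result -16.
  check.gen: re-runs because sync.gen 0->-16; new result -16.

check.gen now evaluates to -16.
Run set: check.gen, codegen.gen, fold.gen, kernel.gen, sync.gen (5 run).
Changed values: check.gen, driver.txt, fold.gen, kernel.gen, sync.gen.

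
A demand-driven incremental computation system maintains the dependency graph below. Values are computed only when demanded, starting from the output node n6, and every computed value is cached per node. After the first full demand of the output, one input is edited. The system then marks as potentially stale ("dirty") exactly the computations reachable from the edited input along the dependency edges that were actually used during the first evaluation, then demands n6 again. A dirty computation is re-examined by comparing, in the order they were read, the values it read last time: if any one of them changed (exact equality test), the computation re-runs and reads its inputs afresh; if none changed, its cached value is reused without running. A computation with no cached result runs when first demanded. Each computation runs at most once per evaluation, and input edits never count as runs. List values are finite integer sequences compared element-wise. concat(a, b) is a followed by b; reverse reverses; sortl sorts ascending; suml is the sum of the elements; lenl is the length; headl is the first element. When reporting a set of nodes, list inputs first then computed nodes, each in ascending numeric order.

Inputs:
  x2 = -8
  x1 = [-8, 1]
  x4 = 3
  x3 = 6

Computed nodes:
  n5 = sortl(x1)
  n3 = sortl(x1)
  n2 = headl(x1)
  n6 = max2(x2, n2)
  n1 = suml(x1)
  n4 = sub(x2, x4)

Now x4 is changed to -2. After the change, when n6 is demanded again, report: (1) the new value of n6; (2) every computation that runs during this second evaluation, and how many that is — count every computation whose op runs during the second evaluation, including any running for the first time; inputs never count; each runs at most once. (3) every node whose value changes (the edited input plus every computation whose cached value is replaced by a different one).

New value of n6: -8.
Computations that run: none — 0 in total.
Values that change: x4.
Key observation: x4 is never demanded by the output, so the edit triggers no recomputation at all.

First evaluation (everything demanded from the output):
  n2 = headl([-8, 1]) = -8
  n6 = max2(-8, -8) = -8

Propagation after the edit:
  x4 feeds no computation that the output demands — nothing is marked dirty and nothing runs.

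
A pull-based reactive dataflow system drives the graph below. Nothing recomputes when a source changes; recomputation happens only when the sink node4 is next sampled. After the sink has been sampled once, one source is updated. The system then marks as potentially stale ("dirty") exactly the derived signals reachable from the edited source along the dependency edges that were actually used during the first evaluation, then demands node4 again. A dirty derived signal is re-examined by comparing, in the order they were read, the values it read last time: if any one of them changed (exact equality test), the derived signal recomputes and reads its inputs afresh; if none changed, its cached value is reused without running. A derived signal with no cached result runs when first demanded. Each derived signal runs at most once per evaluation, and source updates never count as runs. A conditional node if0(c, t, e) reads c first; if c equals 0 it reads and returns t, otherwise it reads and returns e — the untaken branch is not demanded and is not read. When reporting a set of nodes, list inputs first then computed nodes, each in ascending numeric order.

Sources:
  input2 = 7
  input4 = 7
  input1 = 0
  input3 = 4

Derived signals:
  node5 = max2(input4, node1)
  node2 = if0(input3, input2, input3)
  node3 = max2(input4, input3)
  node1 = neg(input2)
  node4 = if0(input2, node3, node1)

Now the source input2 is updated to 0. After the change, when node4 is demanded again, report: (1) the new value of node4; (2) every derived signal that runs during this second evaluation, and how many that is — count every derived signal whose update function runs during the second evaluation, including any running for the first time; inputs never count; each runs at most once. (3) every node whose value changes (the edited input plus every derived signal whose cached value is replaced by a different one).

New value of node4: 7.
Derived signals that run: node3, node4 — 2 in total.
Values that change: input2, node4.
Key observation: a condition flipped, so demand moved to the other branch — node1 is never re-examined.

First evaluation (everything demanded from the output):
  node1 = neg(7) = -7
  node4 = if0(input2=7 -> else branch node1) = -7

Propagation after the edit:
  node1: marked dirty but never re-examined — demand shifted away from it.
  node3: demanded for the first time — runs, produces 7.
  node4: runs — input2 7->0; result 7.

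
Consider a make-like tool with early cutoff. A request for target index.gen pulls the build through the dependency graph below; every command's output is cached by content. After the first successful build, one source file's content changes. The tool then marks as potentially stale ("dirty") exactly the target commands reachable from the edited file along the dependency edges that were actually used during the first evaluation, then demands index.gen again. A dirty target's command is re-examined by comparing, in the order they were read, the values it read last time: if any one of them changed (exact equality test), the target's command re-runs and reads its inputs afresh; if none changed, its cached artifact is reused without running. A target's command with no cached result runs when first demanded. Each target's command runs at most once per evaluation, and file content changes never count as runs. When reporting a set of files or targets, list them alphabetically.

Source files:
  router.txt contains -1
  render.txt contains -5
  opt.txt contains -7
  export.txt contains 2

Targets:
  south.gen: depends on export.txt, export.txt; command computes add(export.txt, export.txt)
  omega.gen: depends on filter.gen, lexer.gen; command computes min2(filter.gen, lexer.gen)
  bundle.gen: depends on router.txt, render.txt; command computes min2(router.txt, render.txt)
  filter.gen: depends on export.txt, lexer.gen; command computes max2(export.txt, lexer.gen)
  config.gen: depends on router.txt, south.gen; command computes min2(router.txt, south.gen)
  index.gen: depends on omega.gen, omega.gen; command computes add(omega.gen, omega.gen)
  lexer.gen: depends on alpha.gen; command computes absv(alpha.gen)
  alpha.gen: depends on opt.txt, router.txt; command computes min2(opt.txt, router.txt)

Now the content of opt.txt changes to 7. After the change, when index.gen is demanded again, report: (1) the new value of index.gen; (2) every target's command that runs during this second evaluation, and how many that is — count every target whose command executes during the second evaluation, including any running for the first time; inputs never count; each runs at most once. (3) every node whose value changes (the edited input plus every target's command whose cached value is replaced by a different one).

First demand of the output computes:
  alpha.gen = min2(-7, -1) = -7
  lexer.gen = absv(-7) = 7
  filter.gen = max2(2, 7) = 7
  omega.gen = min2(7, 7) = 7
  index.gen = add(7, 7) = 14

After the edit, cleaning proceeds:
  alpha.gen: a read changed (opt.txt -7->7) — executes, giving -1.
  lexer.gen: a read changed (alpha.gen -7->-1) — executes, giving 1.
  filter.gen: a read changed (lexer.gen 7->1) — executes, giving 2.
  omega.gen: a read changed (filter.gen 7->2; lexer.gen 7->1) — executes, giving 1.
  index.gen: a read changed (omega.gen 7->1; omega.gen 7->1) — executes, giving 2.

Demanding index.gen again yields 2.
5 target commands run: alpha.gen, filter.gen, index.gen, lexer.gen, omega.gen.
The nodes whose values change: alpha.gen, filter.gen, index.gen, lexer.gen, omega.gen, opt.txt.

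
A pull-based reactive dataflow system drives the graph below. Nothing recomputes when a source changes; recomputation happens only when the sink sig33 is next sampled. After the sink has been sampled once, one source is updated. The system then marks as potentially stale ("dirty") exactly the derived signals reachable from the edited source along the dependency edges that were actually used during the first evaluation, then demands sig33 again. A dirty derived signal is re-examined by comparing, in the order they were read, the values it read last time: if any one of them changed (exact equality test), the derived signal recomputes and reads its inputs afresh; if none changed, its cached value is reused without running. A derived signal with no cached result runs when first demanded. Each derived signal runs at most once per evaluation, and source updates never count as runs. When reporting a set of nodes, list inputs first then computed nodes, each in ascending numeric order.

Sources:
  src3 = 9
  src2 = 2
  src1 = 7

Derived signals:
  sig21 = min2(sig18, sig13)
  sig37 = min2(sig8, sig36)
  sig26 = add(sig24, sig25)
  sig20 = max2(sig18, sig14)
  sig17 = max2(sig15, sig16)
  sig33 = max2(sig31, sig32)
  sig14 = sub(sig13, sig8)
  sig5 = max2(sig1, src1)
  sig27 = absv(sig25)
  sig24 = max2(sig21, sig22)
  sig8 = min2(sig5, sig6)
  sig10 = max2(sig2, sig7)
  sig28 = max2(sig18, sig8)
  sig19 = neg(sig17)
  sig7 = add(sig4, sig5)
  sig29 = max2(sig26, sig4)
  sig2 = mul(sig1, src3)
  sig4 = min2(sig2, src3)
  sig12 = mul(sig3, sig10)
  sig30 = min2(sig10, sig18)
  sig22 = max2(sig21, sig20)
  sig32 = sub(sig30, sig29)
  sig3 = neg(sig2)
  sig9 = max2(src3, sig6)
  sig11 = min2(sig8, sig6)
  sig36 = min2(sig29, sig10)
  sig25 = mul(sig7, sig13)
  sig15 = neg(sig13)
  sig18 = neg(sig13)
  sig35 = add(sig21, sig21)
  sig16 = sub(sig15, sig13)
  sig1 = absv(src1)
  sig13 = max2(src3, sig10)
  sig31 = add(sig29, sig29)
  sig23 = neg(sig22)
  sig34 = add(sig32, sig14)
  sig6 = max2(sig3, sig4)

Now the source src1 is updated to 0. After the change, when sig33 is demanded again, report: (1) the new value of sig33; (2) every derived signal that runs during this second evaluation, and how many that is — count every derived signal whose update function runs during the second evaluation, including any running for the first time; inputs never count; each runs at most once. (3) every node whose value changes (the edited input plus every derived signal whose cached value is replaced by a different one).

New value of sig33: 18.
Derived signals that run: sig1, sig2, sig3, sig4, sig5, sig6, sig7, sig8, sig10, sig13, sig14, sig18, sig20, sig21, sig22, sig24, sig25, sig26, sig29, sig30, sig31, sig32, sig33 — 23 in total.
Values that change: src1, sig1, sig2, sig3, sig4, sig5, sig6, sig7, sig8, sig10, sig13, sig14, sig18, sig20, sig21, sig22, sig24, sig25, sig26, sig29, sig30, sig31, sig32, sig33.

First evaluation (everything demanded from the output):
  sig1 = absv(7) = 7
  sig2 = mul(7, 9) = 63
  sig3 = neg(63) = -63
  sig4 = min2(63, 9) = 9
  sig5 = max2(7, 7) = 7
  sig6 = max2(-63, 9) = 9
  sig7 = add(9, 7) = 16
  sig8 = min2(7, 9) = 7
  sig10 = max2(63, 16) = 63
  sig13 = max2(9, 63) = 63
  sig14 = sub(63, 7) = 56
  sig18 = neg(63) = -63
  sig20 = max2(-63, 56) = 56
  sig21 = min2(-63, 63) = -63
  sig22 = max2(-63, 56) = 56
  sig24 = max2(-63, 56) = 56
  sig25 = mul(16, 63) = 1008
  sig26 = add(56, 1008) = 1064
  sig29 = max2(1064, 9) = 1064
  sig30 = min2(63, -63) = -63
  sig31 = add(1064, 1064) = 2128
  sig32 = sub(-63, 1064) = -1127
  sig33 = max2(2128, -1127) = 2128

Propagation after the edit:
  sig1: runs — src1 7->0; result 0.
  sig2: runs — sig1 7->0; result 0.
  sig3: runs — sig2 63->0; result 0.
  sig4: runs — sig2 63->0; result 0.
  sig5: runs — sig1 7->0; src1 7->0; result 0.
  sig6: runs — sig3 -63->0; sig4 9->0; result 0.
  sig7: runs — sig4 9->0; sig5 7->0; result 0.
  sig8: runs — sig5 7->0; sig6 9->0; result 0.
  sig10: runs — sig2 63->0; sig7 16->0; result 0.
  sig13: runs — sig10 63->0; result 9.
  sig14: runs — sig13 63->9; sig8 7->0; result 9.
  sig18: runs — sig13 63->9; result -9.
  sig20: runs — sig18 -63->-9; sig14 56->9; result 9.
  sig21: runs — sig18 -63->-9; sig13 63->9; result -9.
  sig22: runs — sig21 -63->-9; sig20 56->9; result 9.
  sig24: runs — sig21 -63->-9; sig22 56->9; result 9.
  sig25: runs — sig7 16->0; sig13 63->9; result 0.
  sig26: runs — sig24 56->9; sig25 1008->0; result 9.
  sig29: runs — sig26 1064->9; sig4 9->0; result 9.
  sig30: runs — sig10 63->0; sig18 -63->-9; result -9.
  sig31: runs — sig29 1064->9; sig29 1064->9; result 18.
  sig32: runs — sig30 -63->-9; sig29 1064->9; result -18.
  sig33: runs — sig31 2128->18; sig32 -1127->-18; result 18.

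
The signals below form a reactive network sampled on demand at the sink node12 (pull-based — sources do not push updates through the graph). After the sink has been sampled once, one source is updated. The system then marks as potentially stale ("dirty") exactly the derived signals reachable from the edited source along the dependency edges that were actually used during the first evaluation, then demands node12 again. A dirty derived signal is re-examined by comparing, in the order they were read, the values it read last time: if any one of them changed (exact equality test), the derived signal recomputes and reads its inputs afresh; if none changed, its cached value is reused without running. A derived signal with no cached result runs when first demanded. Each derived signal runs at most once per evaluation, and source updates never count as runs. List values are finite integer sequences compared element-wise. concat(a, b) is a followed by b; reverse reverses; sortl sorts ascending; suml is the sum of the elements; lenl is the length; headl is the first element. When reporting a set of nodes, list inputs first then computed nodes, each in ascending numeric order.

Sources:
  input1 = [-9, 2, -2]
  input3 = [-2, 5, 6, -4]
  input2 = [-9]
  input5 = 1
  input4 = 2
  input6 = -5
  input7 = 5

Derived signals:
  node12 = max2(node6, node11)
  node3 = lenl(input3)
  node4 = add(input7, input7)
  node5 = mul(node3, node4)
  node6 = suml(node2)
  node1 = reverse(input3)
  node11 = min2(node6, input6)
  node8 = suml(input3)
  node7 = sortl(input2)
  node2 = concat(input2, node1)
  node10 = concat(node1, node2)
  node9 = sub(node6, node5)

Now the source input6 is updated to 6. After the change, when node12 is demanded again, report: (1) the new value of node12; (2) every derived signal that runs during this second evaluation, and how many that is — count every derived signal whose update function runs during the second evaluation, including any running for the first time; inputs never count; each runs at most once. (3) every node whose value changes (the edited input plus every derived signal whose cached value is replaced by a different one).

Initial pass — values computed on the first demand:
  node1 = reverse([-2, 5, 6, -4]) = [-4, 6, 5, -2]
  node2 = concat([-9], [-4, 6, 5, -2]) = [-9, -4, 6, 5, -2]
  node6 = suml([-9, -4, 6, 5, -2]) = -4
  node11 = min2(-4, -5) = -5
  node12 = max2(-4, -5) = -4

Second demand — change propagation:
  node11: re-runs because input6 -5->6; new result -4.
  node12: re-runs because node11 -5->-4; new result -4 (unchanged).

node12 now evaluates to -4.
Run set: node11, node12 (2 run).
Changed values: input6, node11.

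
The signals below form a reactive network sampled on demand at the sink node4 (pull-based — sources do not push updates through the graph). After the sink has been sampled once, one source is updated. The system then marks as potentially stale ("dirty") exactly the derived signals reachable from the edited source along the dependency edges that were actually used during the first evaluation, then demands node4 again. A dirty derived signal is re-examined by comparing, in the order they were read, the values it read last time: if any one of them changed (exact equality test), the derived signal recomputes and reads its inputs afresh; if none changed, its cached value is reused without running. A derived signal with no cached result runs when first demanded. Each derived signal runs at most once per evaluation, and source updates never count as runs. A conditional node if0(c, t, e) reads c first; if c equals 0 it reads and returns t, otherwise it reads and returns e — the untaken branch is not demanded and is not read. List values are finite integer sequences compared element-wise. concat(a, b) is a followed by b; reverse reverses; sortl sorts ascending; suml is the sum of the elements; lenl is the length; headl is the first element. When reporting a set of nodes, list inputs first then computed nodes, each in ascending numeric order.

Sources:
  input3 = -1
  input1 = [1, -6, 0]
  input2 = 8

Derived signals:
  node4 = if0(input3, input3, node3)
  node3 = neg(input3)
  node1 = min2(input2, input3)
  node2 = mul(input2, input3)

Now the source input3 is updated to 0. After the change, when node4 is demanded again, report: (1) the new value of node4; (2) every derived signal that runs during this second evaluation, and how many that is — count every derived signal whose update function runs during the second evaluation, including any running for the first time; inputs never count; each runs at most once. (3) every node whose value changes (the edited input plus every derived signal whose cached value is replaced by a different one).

Initial pass — values computed on the first demand:
  node3 = neg(-1) = 1
  node4 = if0(input3=-1 -> else branch node3) = 1

Second demand — change propagation:
  node3: dirty yet unreached — the second evaluation never asks for it.
  node4: re-runs because input3 -1->0; new result 0.

The important point: the flipped condition redirects demand; node3 is left stale, never re-checked.

node4 now evaluates to 0.
Run set: node4 (1 run).
Changed values: input3, node4.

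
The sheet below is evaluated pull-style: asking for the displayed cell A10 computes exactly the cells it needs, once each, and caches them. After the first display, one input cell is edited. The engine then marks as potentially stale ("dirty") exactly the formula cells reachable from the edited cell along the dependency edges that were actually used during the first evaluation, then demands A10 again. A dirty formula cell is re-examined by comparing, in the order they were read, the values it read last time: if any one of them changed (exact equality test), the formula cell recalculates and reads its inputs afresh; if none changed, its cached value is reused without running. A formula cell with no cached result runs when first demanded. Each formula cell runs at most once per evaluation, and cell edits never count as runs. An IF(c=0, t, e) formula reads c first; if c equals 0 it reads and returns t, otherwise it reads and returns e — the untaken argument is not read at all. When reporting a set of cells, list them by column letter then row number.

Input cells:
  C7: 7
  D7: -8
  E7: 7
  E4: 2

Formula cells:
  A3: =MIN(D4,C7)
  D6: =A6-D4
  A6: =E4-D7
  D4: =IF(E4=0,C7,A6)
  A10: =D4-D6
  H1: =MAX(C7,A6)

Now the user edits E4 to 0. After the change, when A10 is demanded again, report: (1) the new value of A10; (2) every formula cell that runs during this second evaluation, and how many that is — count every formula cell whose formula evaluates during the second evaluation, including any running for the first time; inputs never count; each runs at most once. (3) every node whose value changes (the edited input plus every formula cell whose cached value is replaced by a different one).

First demand of the output computes:
  A6 = 2 - -8 = 10
  D4 = IF(E4=0: E4=2 -> else branch A6) = 10
  D6 = 10 - 10 = 0
  A10 = 10 - 0 = 10

After the edit, cleaning proceeds:
  A6: a read changed (E4 2->0) — executes, giving 8.
  D4: a read changed (E4 2->0; A6 10->8) — executes, giving 7.
  D6: a read changed (A6 10->8; D4 10->7) — executes, giving 1.
  A10: a read changed (D4 10->7; D6 0->1) — executes, giving 6.

Demanding A10 again yields 6.
4 formula cells run: A6, A10, D4, D6.
The nodes whose values change: A6, A10, D4, D6, E4.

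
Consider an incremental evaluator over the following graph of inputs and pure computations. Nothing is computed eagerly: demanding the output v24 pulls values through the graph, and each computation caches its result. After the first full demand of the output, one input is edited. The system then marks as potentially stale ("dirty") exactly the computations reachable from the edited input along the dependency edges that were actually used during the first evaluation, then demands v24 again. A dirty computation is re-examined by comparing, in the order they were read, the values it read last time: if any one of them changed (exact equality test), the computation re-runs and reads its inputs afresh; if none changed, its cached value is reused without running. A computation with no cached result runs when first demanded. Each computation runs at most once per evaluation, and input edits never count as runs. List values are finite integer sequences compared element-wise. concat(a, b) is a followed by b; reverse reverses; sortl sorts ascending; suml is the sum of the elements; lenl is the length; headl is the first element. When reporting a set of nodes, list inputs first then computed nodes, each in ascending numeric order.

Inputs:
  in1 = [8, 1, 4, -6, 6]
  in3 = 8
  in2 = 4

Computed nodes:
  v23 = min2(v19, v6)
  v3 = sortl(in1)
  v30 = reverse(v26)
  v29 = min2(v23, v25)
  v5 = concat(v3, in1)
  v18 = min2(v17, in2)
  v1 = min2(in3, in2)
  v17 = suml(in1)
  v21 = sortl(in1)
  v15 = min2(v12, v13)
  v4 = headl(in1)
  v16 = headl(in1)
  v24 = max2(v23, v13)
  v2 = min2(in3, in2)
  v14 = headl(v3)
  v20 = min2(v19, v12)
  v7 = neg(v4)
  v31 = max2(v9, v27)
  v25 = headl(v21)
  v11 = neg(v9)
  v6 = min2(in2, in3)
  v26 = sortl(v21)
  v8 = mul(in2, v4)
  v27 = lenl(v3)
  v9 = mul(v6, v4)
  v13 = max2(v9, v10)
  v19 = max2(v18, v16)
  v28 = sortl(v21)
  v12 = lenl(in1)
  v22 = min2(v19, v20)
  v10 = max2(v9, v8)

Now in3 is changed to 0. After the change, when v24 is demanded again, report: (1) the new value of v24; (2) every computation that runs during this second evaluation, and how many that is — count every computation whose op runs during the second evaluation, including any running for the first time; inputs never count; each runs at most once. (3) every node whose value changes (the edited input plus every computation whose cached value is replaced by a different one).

v24 now evaluates to 32.
Run set: v6, v9, v10, v13, v23, v24 (6 run).
Changed values: in3, v6, v9, v23.

Initial pass — values computed on the first demand:
  v4 = headl([8, 1, 4, -6, 6]) = 8
  v6 = min2(4, 8) = 4
  v8 = mul(4, 8) = 32
  v9 = mul(4, 8) = 32
  v10 = max2(32, 32) = 32
  v13 = max2(32, 32) = 32
  v16 = headl([8, 1, 4, -6, 6]) = 8
  v17 = suml([8, 1, 4, -6, 6]) = 13
  v18 = min2(13, 4) = 4
  v19 = max2(4, 8) = 8
  v23 = min2(8, 4) = 4
  v24 = max2(4, 32) = 32

Second demand — change propagation:
  v6: re-runs because in3 8->0; new result 0.
  v9: re-runs because v6 4->0; new result 0.
  v10: re-runs because v9 32->0; new result 32 (unchanged).
  v13: re-runs because v9 32->0; new result 32 (unchanged).
  v23: re-runs because v6 4->0; new result 0.
  v24: re-runs because v23 4->0; new result 32 (unchanged).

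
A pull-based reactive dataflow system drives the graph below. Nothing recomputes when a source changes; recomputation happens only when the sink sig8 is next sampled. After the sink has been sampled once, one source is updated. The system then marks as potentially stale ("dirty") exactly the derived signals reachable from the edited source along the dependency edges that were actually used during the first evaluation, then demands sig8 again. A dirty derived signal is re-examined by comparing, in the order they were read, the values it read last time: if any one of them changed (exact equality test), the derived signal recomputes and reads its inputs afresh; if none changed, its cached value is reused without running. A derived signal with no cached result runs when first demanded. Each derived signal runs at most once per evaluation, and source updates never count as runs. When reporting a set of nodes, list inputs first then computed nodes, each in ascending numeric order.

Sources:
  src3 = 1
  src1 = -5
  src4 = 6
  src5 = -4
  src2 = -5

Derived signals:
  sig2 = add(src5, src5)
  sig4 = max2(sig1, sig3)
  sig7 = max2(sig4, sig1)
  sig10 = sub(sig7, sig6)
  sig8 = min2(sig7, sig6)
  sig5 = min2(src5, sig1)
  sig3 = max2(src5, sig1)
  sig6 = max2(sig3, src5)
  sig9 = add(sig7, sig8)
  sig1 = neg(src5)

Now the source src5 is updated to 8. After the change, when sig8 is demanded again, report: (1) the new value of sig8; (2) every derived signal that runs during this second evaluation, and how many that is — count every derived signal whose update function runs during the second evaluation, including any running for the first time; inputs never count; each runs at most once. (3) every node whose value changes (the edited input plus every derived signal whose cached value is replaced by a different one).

New value of sig8: 8.
Derived signals that run: sig1, sig3, sig4, sig6, sig7, sig8 — 6 in total.
Values that change: src5, sig1, sig3, sig4, sig6, sig7, sig8.

First evaluation (everything demanded from the output):
  sig1 = neg(-4) = 4
  sig3 = max2(-4, 4) = 4
  sig4 = max2(4, 4) = 4
  sig6 = max2(4, -4) = 4
  sig7 = max2(4, 4) = 4
  sig8 = min2(4, 4) = 4

Propagation after the edit:
  sig1: runs — src5 -4->8; result -8.
  sig3: runs — src5 -4->8; sig1 4->-8; result 8.
  sig4: runs — sig1 4->-8; sig3 4->8; result 8.
  sig6: runs — sig3 4->8; src5 -4->8; result 8.
  sig7: runs — sig4 4->8; sig1 4->-8; result 8.
  sig8: runs — sig7 4->8; sig6 4->8; result 8.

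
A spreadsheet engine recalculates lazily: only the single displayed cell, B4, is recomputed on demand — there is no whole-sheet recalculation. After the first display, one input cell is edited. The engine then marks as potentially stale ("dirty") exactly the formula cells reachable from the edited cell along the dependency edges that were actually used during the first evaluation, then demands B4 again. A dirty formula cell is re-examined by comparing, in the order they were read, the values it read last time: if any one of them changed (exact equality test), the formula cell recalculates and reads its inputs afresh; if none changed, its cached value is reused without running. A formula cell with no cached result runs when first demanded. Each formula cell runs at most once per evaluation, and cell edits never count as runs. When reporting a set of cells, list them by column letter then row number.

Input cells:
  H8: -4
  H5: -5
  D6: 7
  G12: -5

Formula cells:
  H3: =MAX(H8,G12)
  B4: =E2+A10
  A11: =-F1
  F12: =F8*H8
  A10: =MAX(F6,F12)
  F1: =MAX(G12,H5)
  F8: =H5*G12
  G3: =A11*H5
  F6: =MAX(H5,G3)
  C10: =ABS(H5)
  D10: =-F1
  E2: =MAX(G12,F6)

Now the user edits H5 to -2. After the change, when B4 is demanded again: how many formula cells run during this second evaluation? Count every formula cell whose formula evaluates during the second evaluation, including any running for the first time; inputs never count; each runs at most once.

First evaluation (everything demanded from the output):
  F1 = MAX(-5, -5) = -5
  A11 = -(-5) = 5
  F8 = -5 * -5 = 25
  F12 = 25 * -4 = -100
  G3 = 5 * -5 = -25
  F6 = MAX(-5, -25) = -5
  A10 = MAX(-5, -100) = -5
  E2 = MAX(-5, -5) = -5
  B4 = -5 + -5 = -10

Propagation after the edit:
  F1: runs — H5 -5->-2; result -2.
  A11: runs — F1 -5->-2; result 2.
  F8: runs — H5 -5->-2; result 10.
  F12: runs — F8 25->10; result -40.
  G3: runs — A11 5->2; H5 -5->-2; result -4.
  F6: runs — H5 -5->-2; G3 -25->-4; result -2.
  A10: runs — F6 -5->-2; F12 -100->-40; result -2.
  E2: runs — F6 -5->-2; result -2.
  B4: runs — E2 -5->-2; A10 -5->-2; result -4.

Formula cells that run: A10, A11, B4, E2, F1, F6, F8, F12, G3 — 9 in total.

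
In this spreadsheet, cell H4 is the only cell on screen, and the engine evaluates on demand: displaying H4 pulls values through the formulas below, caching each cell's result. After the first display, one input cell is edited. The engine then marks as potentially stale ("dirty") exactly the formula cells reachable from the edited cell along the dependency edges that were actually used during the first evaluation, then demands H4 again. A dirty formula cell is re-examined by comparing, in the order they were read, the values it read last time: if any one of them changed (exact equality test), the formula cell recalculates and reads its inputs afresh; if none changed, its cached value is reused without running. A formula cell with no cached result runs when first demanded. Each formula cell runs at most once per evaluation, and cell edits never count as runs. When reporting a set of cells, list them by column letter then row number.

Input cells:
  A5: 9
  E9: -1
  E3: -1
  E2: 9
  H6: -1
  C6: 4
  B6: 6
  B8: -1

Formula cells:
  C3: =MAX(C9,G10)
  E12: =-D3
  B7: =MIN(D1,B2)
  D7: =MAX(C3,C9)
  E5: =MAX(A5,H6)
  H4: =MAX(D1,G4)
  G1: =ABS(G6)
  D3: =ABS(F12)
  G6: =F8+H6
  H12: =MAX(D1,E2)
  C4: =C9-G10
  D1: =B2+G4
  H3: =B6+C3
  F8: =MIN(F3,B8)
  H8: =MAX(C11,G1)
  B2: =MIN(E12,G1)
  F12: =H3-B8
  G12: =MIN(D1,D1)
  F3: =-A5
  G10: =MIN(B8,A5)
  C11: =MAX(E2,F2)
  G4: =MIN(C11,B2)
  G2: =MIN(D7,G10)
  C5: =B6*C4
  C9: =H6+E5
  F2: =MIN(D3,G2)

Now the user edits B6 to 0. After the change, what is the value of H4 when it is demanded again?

Initial pass — values computed on the first demand:
  E5 = MAX(9, -1) = 9
  C9 = -1 + 9 = 8
  F3 = -(9) = -9
  F8 = MIN(-9, -1) = -9
  G6 = -9 + -1 = -10
  G1 = ABS(-10) = 10
  G10 = MIN(-1, 9) = -1
  C3 = MAX(8, -1) = 8
  D7 = MAX(8, 8) = 8
  G2 = MIN(8, -1) = -1
  H3 = 6 + 8 = 14
  F12 = 14 - -1 = 15
  D3 = ABS(15) = 15
  E12 = -(15) = -15
  B2 = MIN(-15, 10) = -15
  F2 = MIN(15, -1) = -1
  C11 = MAX(9, -1) = 9
  G4 = MIN(9, -15) = -15
  D1 = -15 + -15 = -30
  H4 = MAX(-30, -15) = -15

Second demand — change propagation:
  H3: re-runs because B6 6->0; new result 8.
  F12: re-runs because H3 14->8; new result 9.
  D3: re-runs because F12 15->9; new result 9.
  E12: re-runs because D3 15->9; new result -9.
  B2: re-runs because E12 -15->-9; new result -9.
  F2: re-runs because D3 15->9; new result -1 (unchanged).
  C11: re-examined; everything it read last time is the same (E2 unchanged, F2 unchanged) — cache 9 kept, no run.
  G4: re-runs because B2 -15->-9; new result -9.
  D1: re-runs because B2 -15->-9; G4 -15->-9; new result -18.
  H4: re-runs because D1 -30->-18; G4 -15->-9; new result -9.

The important point: at C11 every value read last time is unchanged, so the dirty flag clears without a run.

H4 now evaluates to -9.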